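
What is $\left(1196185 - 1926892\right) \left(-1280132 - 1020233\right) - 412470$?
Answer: $1680892395585$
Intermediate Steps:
$\left(1196185 - 1926892\right) \left(-1280132 - 1020233\right) - 412470 = \left(-730707\right) \left(-2300365\right) - 412470 = 1680892808055 - 412470 = 1680892395585$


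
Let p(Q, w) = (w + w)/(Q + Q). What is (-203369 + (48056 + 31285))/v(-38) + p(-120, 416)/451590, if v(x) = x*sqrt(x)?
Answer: -26/3386925 - 31007*I*sqrt(38)/361 ≈ -7.6766e-6 - 529.47*I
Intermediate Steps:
v(x) = x**(3/2)
p(Q, w) = w/Q (p(Q, w) = (2*w)/((2*Q)) = (2*w)*(1/(2*Q)) = w/Q)
(-203369 + (48056 + 31285))/v(-38) + p(-120, 416)/451590 = (-203369 + (48056 + 31285))/((-38)**(3/2)) + (416/(-120))/451590 = (-203369 + 79341)/((-38*I*sqrt(38))) + (416*(-1/120))*(1/451590) = -31007*I*sqrt(38)/361 - 52/15*1/451590 = -31007*I*sqrt(38)/361 - 26/3386925 = -26/3386925 - 31007*I*sqrt(38)/361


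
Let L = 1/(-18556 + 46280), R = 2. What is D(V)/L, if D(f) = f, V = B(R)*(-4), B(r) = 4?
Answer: -443584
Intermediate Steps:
V = -16 (V = 4*(-4) = -16)
L = 1/27724 ≈ 3.6070e-5
D(V)/L = -16/1/27724 = -16*27724 = -443584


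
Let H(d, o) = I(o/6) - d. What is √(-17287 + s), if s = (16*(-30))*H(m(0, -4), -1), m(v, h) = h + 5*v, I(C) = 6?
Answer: I*√22087 ≈ 148.62*I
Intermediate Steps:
H(d, o) = 6 - d
s = -4800 (s = (16*(-30))*(6 - (-4 + 5*0)) = -480*(6 - (-4 + 0)) = -480*(6 - 1*(-4)) = -480*(6 + 4) = -480*10 = -4800)
√(-17287 + s) = √(-17287 - 4800) = √(-22087) = I*√22087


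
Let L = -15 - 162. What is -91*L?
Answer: 16107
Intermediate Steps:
L = -177
-91*L = -91*(-177) = 16107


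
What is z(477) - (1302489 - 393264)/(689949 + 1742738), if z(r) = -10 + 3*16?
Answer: 91532881/2432687 ≈ 37.626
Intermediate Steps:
z(r) = 38 (z(r) = -10 + 48 = 38)
z(477) - (1302489 - 393264)/(689949 + 1742738) = 38 - (1302489 - 393264)/(689949 + 1742738) = 38 - 909225/2432687 = 91532881/2432687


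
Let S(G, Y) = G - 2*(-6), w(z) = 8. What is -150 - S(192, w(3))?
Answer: -354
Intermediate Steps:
S(G, Y) = 12 + G (S(G, Y) = G + 12 = 12 + G)
-150 - S(192, w(3)) = -150 - (12 + 192) = -150 - 1*204 = -150 - 204 = -354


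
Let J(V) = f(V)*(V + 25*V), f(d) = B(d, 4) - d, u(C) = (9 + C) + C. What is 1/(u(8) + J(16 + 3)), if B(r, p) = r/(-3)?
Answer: -3/37469 ≈ -8.0066e-5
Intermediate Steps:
B(r, p) = -r/3 (B(r, p) = r*(-1/3) = -r/3)
u(C) = 9 + 2*C
f(d) = -4*d/3 (f(d) = -d/3 - d = -4*d/3)
J(V) = -104*V**2/3 (J(V) = (-4*V/3)*(V + 25*V) = (-4*V/3)*(26*V) = -104*V**2/3)
1/(u(8) + J(16 + 3)) = 1/((9 + 2*8) - 104*(16 + 3)**2/3) = 1/((9 + 16) - 104/3*19**2) = 1/(25 - 104/3*361) = 1/(25 - 37544/3) = 1/(-37469/3) = -3/37469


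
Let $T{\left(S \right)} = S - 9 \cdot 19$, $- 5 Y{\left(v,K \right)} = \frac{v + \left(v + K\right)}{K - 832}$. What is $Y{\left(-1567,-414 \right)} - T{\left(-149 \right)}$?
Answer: $\frac{995026}{3115} \approx 319.43$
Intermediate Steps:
$Y{\left(v,K \right)} = - \frac{K + 2 v}{5 \left(-832 + K\right)}$ ($Y{\left(v,K \right)} = - \frac{\left(v + \left(v + K\right)\right) \frac{1}{K - 832}}{5} = - \frac{\left(v + \left(K + v\right)\right) \frac{1}{-832 + K}}{5} = - \frac{\left(K + 2 v\right) \frac{1}{-832 + K}}{5} = - \frac{\frac{1}{-832 + K} \left(K + 2 v\right)}{5} = - \frac{K + 2 v}{5 \left(-832 + K\right)}$)
$T{\left(S \right)} = -171 + S$ ($T{\left(S \right)} = S - 171 = -171 + S$)
$Y{\left(-1567,-414 \right)} - T{\left(-149 \right)} = \frac{\left(-1\right) \left(-414\right) - -3134}{5 \left(-832 - 414\right)} - \left(-171 - 149\right) = \frac{414 + 3134}{5 \left(-1246\right)} - -320 = \frac{1}{5} \left(- \frac{1}{1246}\right) 3548 + 320 = - \frac{1774}{3115} + 320 = \frac{995026}{3115}$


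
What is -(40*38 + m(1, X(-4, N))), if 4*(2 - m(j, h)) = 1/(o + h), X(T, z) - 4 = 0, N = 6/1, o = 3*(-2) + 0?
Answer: -12177/8 ≈ -1522.1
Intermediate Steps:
o = -6 (o = -6 + 0 = -6)
N = 6 (N = 6*1 = 6)
X(T, z) = 4 (X(T, z) = 4 + 0 = 4)
m(j, h) = 2 - 1/(4*(-6 + h))
-(40*38 + m(1, X(-4, N))) = -(40*38 + (-49 + 8*4)/(4*(-6 + 4))) = -(1520 + (¼)*(-49 + 32)/(-2)) = -(1520 + (¼)*(-½)*(-17)) = -(1520 + 17/8) = -1*12177/8 = -12177/8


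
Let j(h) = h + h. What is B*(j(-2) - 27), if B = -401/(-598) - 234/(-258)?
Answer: -1257515/25714 ≈ -48.904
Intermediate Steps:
j(h) = 2*h
B = 40565/25714 (B = -401*(-1/598) - 234*(-1/258) = 401/598 + 39/43 = 40565/25714 ≈ 1.5775)
B*(j(-2) - 27) = 40565*(2*(-2) - 27)/25714 = 40565*(-4 - 27)/25714 = (40565/25714)*(-31) = -1257515/25714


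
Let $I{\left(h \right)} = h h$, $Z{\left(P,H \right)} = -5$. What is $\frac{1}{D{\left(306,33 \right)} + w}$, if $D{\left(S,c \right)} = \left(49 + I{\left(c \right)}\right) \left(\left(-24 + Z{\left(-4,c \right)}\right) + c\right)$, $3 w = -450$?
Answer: $\frac{1}{4402} \approx 0.00022717$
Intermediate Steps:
$w = -150$ ($w = \frac{1}{3} \left(-450\right) = -150$)
$I{\left(h \right)} = h^{2}$
$D{\left(S,c \right)} = \left(-29 + c\right) \left(49 + c^{2}\right)$ ($D{\left(S,c \right)} = \left(49 + c^{2}\right) \left(\left(-24 - 5\right) + c\right) = \left(49 + c^{2}\right) \left(-29 + c\right) = \left(-29 + c\right) \left(49 + c^{2}\right)$)
$\frac{1}{D{\left(306,33 \right)} + w} = \frac{1}{\left(-1421 + 33^{3} - 29 \cdot 33^{2} + 49 \cdot 33\right) - 150} = \frac{1}{\left(-1421 + 35937 - 31581 + 1617\right) - 150} = \frac{1}{4552 - 150} = \frac{1}{4402}$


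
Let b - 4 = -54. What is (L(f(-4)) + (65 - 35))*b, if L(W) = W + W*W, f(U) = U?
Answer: -2100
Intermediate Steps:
b = -50 (b = 4 - 54 = -50)
L(W) = W + W²
(L(f(-4)) + (65 - 35))*b = (-4*(1 - 4) + (65 - 35))*(-50) = (-4*(-3) + 30)*(-50) = (12 + 30)*(-50) = 42*(-50) = -2100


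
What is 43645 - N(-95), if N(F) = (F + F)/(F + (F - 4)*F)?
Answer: 2138606/49 ≈ 43645.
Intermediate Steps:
N(F) = 2*F/(F + F*(-4 + F)) (N(F) = (2*F)/(F + (-4 + F)*F) = (2*F)/(F + F*(-4 + F)) = 2*F/(F + F*(-4 + F)))
43645 - N(-95) = 43645 - 2/(-3 - 95) = 43645 - 2/(-98) = 43645 - 2*(-1)/98 = 43645 - 1*(-1/49) = 43645 + 1/49 = 2138606/49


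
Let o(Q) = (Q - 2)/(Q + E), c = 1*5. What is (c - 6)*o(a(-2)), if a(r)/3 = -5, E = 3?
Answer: -17/12 ≈ -1.4167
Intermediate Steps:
c = 5
a(r) = -15 (a(r) = 3*(-5) = -15)
o(Q) = (-2 + Q)/(3 + Q) (o(Q) = (Q - 2)/(Q + 3) = (-2 + Q)/(3 + Q))
(c - 6)*o(a(-2)) = (5 - 6)*((-2 - 15)/(3 - 15)) = -(-17)/(-12) = -(-1)*(-17)/12 = -1*17/12 = -17/12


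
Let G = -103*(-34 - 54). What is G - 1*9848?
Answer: -784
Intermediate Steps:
G = 9064 (G = -103*(-88) = 9064)
G - 1*9848 = 9064 - 1*9848 = 9064 - 9848 = -784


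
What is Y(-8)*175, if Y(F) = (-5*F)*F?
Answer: -56000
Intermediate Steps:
Y(F) = -5*F²
Y(-8)*175 = -5*(-8)²*175 = -5*64*175 = -320*175 = -56000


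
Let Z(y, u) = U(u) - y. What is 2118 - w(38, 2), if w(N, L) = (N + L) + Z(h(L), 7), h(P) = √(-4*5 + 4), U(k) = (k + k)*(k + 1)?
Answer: 1966 + 4*I ≈ 1966.0 + 4.0*I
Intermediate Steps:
U(k) = 2*k*(1 + k) (U(k) = (2*k)*(1 + k) = 2*k*(1 + k))
h(P) = 4*I (h(P) = √(-20 + 4) = √(-16) = 4*I)
Z(y, u) = -y + 2*u*(1 + u) (Z(y, u) = 2*u*(1 + u) - y = -y + 2*u*(1 + u))
w(N, L) = 112 + L + N - 4*I (w(N, L) = (N + L) + (-4*I + 2*7*(1 + 7)) = (L + N) + (-4*I + 2*7*8) = (L + N) + (-4*I + 112) = (L + N) + (112 - 4*I) = 112 + L + N - 4*I)
2118 - w(38, 2) = 2118 - (112 + 2 + 38 - 4*I) = 2118 - (152 - 4*I) = 2118 + (-152 + 4*I) = 1966 + 4*I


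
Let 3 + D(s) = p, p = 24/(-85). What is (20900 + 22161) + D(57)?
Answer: 3659906/85 ≈ 43058.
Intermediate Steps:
p = -24/85 (p = 24*(-1/85) = -24/85 ≈ -0.28235)
D(s) = -279/85 (D(s) = -3 - 24/85 = -279/85)
(20900 + 22161) + D(57) = (20900 + 22161) - 279/85 = 43061 - 279/85 = 3659906/85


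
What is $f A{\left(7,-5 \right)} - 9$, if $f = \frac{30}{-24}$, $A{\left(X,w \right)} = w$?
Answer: $- \frac{11}{4} \approx -2.75$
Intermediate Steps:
$f = - \frac{5}{4}$ ($f = 30 \left(- \frac{1}{24}\right) = - \frac{5}{4} \approx -1.25$)
$f A{\left(7,-5 \right)} - 9 = \left(- \frac{5}{4}\right) \left(-5\right) - 9 = \frac{25}{4} - 9 = - \frac{11}{4}$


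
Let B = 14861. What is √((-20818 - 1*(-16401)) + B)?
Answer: 2*√2611 ≈ 102.20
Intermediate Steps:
√((-20818 - 1*(-16401)) + B) = √((-20818 - 1*(-16401)) + 14861) = √((-20818 + 16401) + 14861) = √(-4417 + 14861) = √10444 = 2*√2611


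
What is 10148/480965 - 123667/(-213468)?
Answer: 61645771919/102670636620 ≈ 0.60042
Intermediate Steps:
10148/480965 - 123667/(-213468) = 10148*(1/480965) - 123667*(-1/213468) = 10148/480965 + 123667/213468 = 61645771919/102670636620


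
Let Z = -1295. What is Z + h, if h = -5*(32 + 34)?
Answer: -1625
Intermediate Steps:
h = -330 (h = -5*66 = -330)
Z + h = -1295 - 330 = -1625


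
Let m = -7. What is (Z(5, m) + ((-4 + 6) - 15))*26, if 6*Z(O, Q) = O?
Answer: -949/3 ≈ -316.33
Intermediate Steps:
Z(O, Q) = O/6
(Z(5, m) + ((-4 + 6) - 15))*26 = ((⅙)*5 + ((-4 + 6) - 15))*26 = (⅚ + (2 - 15))*26 = (⅚ - 13)*26 = -73/6*26 = -949/3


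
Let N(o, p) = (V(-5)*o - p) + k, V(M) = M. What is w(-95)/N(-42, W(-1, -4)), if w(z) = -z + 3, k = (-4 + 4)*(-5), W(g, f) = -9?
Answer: 98/219 ≈ 0.44749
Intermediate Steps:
k = 0 (k = 0*(-5) = 0)
w(z) = 3 - z
N(o, p) = -p - 5*o (N(o, p) = (-5*o - p) + 0 = (-p - 5*o) + 0 = -p - 5*o)
w(-95)/N(-42, W(-1, -4)) = (3 - 1*(-95))/(-1*(-9) - 5*(-42)) = (3 + 95)/(9 + 210) = 98/219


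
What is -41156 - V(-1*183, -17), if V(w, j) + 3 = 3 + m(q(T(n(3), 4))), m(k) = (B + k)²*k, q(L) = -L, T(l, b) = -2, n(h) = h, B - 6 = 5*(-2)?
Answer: -41164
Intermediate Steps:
B = -4 (B = 6 + 5*(-2) = 6 - 10 = -4)
m(k) = k*(-4 + k)² (m(k) = (-4 + k)²*k = k*(-4 + k)²)
V(w, j) = 8 (V(w, j) = -3 + (3 + (-1*(-2))*(-4 - 1*(-2))²) = -3 + (3 + 2*(-4 + 2)²) = -3 + (3 + 2*(-2)²) = -3 + (3 + 2*4) = -3 + (3 + 8) = -3 + 11 = 8)
-41156 - V(-1*183, -17) = -41156 - 1*8 = -41156 - 8 = -41164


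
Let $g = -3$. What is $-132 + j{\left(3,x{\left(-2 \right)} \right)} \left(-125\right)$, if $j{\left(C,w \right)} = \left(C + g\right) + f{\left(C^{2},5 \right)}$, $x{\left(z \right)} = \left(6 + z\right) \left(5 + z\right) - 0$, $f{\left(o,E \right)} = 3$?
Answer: $-507$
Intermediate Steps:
$x{\left(z \right)} = \left(5 + z\right) \left(6 + z\right)$ ($x{\left(z \right)} = \left(5 + z\right) \left(6 + z\right) + 0 = \left(5 + z\right) \left(6 + z\right)$)
$j{\left(C,w \right)} = C$ ($j{\left(C,w \right)} = \left(C - 3\right) + 3 = \left(-3 + C\right) + 3 = C$)
$-132 + j{\left(3,x{\left(-2 \right)} \right)} \left(-125\right) = -132 + 3 \left(-125\right) = -132 - 375 = -507$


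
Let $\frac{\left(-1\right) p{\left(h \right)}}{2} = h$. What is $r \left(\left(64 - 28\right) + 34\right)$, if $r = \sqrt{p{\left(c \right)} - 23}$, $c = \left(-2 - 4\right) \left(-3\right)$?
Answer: $70 i \sqrt{59} \approx 537.68 i$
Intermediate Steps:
$c = 18$ ($c = \left(-6\right) \left(-3\right) = 18$)
$p{\left(h \right)} = - 2 h$
$r = i \sqrt{59}$ ($r = \sqrt{\left(-2\right) 18 - 23} = \sqrt{-36 - 23} = \sqrt{-59} = i \sqrt{59} \approx 7.6811 i$)
$r \left(\left(64 - 28\right) + 34\right) = i \sqrt{59} \left(\left(64 - 28\right) + 34\right) = i \sqrt{59} \left(36 + 34\right) = i \sqrt{59} \cdot 70 = 70 i \sqrt{59}$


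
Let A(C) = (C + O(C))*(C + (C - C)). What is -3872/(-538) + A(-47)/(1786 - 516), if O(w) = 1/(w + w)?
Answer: 6106151/683260 ≈ 8.9368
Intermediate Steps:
O(w) = 1/(2*w)
A(C) = C*(C + 1/(2*C)) (A(C) = (C + 1/(2*C))*(C + (C - C)) = (C + 1/(2*C))*(C + 0) = (C + 1/(2*C))*C = C*(C + 1/(2*C)))
-3872/(-538) + A(-47)/(1786 - 516) = -3872/(-538) + (½ + (-47)²)/(1786 - 516) = -3872*(-1/538) + (½ + 2209)/1270 = 1936/269 + (4419/2)*(1/1270) = 1936/269 + 4419/2540 = 6106151/683260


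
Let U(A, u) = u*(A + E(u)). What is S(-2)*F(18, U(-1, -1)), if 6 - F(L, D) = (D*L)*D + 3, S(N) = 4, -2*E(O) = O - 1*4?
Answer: -150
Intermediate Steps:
E(O) = 2 - O/2 (E(O) = -(O - 1*4)/2 = -(O - 4)/2 = -(-4 + O)/2 = 2 - O/2)
U(A, u) = u*(2 + A - u/2) (U(A, u) = u*(A + (2 - u/2)) = u*(2 + A - u/2))
F(L, D) = 3 - L*D² (F(L, D) = 6 - ((D*L)*D + 3) = 6 - (L*D² + 3) = 6 - (3 + L*D²) = 6 + (-3 - L*D²) = 3 - L*D²)
S(-2)*F(18, U(-1, -1)) = 4*(3 - 1*18*((½)*(-1)*(4 - 1*(-1) + 2*(-1)))²) = 4*(3 - 1*18*((½)*(-1)*(4 + 1 - 2))²) = 4*(3 - 1*18*((½)*(-1)*3)²) = 4*(3 - 1*18*(-3/2)²) = 4*(3 - 1*18*9/4) = 4*(3 - 81/2) = 4*(-75/2) = -150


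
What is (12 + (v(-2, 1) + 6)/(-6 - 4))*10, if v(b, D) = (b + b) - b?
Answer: 116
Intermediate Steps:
v(b, D) = b (v(b, D) = 2*b - b = b)
(12 + (v(-2, 1) + 6)/(-6 - 4))*10 = (12 + (-2 + 6)/(-6 - 4))*10 = (12 + 4/(-10))*10 = (12 + 4*(-⅒))*10 = (12 - ⅖)*10 = (58/5)*10 = 116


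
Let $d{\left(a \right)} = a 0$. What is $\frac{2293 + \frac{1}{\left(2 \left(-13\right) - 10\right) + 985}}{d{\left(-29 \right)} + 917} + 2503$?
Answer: $\frac{2180369257}{870233} \approx 2505.5$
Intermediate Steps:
$d{\left(a \right)} = 0$
$\frac{2293 + \frac{1}{\left(2 \left(-13\right) - 10\right) + 985}}{d{\left(-29 \right)} + 917} + 2503 = \frac{2293 + \frac{1}{\left(2 \left(-13\right) - 10\right) + 985}}{0 + 917} + 2503 = \frac{2293 + \frac{1}{\left(-26 - 10\right) + 985}}{917} + 2503 = \left(2293 + \frac{1}{-36 + 985}\right) \frac{1}{917} + 2503 = \left(2293 + \frac{1}{949}\right) \frac{1}{917} + 2503 = \frac{2176058}{949} \cdot \frac{1}{917} + 2503 = \frac{2176058}{870233} + 2503 = \frac{2180369257}{870233}$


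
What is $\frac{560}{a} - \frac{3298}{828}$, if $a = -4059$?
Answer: $- \frac{769459}{186714} \approx -4.1211$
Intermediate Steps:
$\frac{560}{a} - \frac{3298}{828} = \frac{560}{-4059} - \frac{3298}{828} = 560 \left(- \frac{1}{4059}\right) - \frac{1649}{414} = - \frac{560}{4059} - \frac{1649}{414} = - \frac{769459}{186714}$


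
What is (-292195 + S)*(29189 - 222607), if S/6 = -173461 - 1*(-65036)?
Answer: 182343852410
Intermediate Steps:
S = -650550 (S = 6*(-173461 - 1*(-65036)) = 6*(-173461 + 65036) = 6*(-108425) = -650550)
(-292195 + S)*(29189 - 222607) = (-292195 - 650550)*(29189 - 222607) = -942745*(-193418) = 182343852410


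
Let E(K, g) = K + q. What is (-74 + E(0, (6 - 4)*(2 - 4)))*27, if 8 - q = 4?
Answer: -1890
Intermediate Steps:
q = 4 (q = 8 - 1*4 = 8 - 4 = 4)
E(K, g) = 4 + K (E(K, g) = K + 4 = 4 + K)
(-74 + E(0, (6 - 4)*(2 - 4)))*27 = (-74 + (4 + 0))*27 = (-74 + 4)*27 = -70*27 = -1890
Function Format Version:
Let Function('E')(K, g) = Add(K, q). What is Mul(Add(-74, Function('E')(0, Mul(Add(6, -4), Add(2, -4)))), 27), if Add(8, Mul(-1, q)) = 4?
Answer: -1890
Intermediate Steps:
q = 4 (q = Add(8, Mul(-1, 4)) = Add(8, -4) = 4)
Function('E')(K, g) = Add(4, K) (Function('E')(K, g) = Add(K, 4) = Add(4, K))
Mul(Add(-74, Function('E')(0, Mul(Add(6, -4), Add(2, -4)))), 27) = Mul(Add(-74, Add(4, 0)), 27) = Mul(Add(-74, 4), 27) = Mul(-70, 27) = -1890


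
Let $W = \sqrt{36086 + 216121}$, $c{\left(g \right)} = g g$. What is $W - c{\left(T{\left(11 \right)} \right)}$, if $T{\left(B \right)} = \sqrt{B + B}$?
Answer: $-22 + 3 \sqrt{28023} \approx 480.2$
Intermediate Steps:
$T{\left(B \right)} = \sqrt{2} \sqrt{B}$ ($T{\left(B \right)} = \sqrt{2 B} = \sqrt{2} \sqrt{B}$)
$c{\left(g \right)} = g^{2}$
$W = 3 \sqrt{28023}$ ($W = \sqrt{252207} = 3 \sqrt{28023} \approx 502.2$)
$W - c{\left(T{\left(11 \right)} \right)} = 3 \sqrt{28023} - \left(\sqrt{2} \sqrt{11}\right)^{2} = 3 \sqrt{28023} - \left(\sqrt{22}\right)^{2} = 3 \sqrt{28023} - 22 = -22 + 3 \sqrt{28023}$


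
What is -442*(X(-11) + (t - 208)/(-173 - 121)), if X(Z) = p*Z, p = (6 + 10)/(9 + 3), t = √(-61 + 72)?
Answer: 302328/49 + 221*√11/147 ≈ 6174.9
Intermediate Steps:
t = √11 ≈ 3.3166
p = 4/3 (p = 16/12 = 16*(1/12) = 4/3 ≈ 1.3333)
X(Z) = 4*Z/3
-442*(X(-11) + (t - 208)/(-173 - 121)) = -442*((4/3)*(-11) + (√11 - 208)/(-173 - 121)) = -442*(-44/3 + (-208 + √11)/(-294)) = -442*(-44/3 + (-208 + √11)*(-1/294)) = -442*(-44/3 + (104/147 - √11/294)) = -442*(-684/49 - √11/294) = 302328/49 + 221*√11/147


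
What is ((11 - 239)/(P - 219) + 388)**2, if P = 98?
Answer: 2225574976/14641 ≈ 1.5201e+5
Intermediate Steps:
((11 - 239)/(P - 219) + 388)**2 = ((11 - 239)/(98 - 219) + 388)**2 = (-228/(-121) + 388)**2 = (-228*(-1/121) + 388)**2 = (228/121 + 388)**2 = (47176/121)**2 = 2225574976/14641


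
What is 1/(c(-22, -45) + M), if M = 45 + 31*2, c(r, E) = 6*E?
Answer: -1/163 ≈ -0.0061350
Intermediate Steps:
M = 107 (M = 45 + 62 = 107)
1/(c(-22, -45) + M) = 1/(6*(-45) + 107) = 1/(-270 + 107) = 1/(-163) = -1/163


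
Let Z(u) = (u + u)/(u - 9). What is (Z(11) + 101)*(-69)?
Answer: -7728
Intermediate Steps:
Z(u) = 2*u/(-9 + u) (Z(u) = (2*u)/(-9 + u) = 2*u/(-9 + u))
(Z(11) + 101)*(-69) = (2*11/(-9 + 11) + 101)*(-69) = (2*11/2 + 101)*(-69) = (2*11*(1/2) + 101)*(-69) = (11 + 101)*(-69) = 112*(-69) = -7728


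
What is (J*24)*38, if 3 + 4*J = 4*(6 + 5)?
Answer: 9348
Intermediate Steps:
J = 41/4 (J = -¾ + (4*(6 + 5))/4 = -¾ + (4*11)/4 = -¾ + (¼)*44 = -¾ + 11 = 41/4 ≈ 10.250)
(J*24)*38 = ((41/4)*24)*38 = 246*38 = 9348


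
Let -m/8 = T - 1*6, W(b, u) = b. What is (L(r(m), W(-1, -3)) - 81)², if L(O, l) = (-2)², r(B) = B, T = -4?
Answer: 5929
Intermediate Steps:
m = 80 (m = -8*(-4 - 1*6) = -8*(-4 - 6) = -8*(-10) = 80)
L(O, l) = 4
(L(r(m), W(-1, -3)) - 81)² = (4 - 81)² = (-77)² = 5929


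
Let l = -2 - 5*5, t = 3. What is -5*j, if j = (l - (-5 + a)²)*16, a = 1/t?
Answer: 35120/9 ≈ 3902.2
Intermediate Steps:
a = ⅓ (a = 1/3 = ⅓ ≈ 0.33333)
l = -27 (l = -2 - 25 = -27)
j = -7024/9 (j = (-27 - (-5 + ⅓)²)*16 = (-27 - (-14/3)²)*16 = (-27 - 1*196/9)*16 = (-27 - 196/9)*16 = -439/9*16 = -7024/9 ≈ -780.44)
-5*j = -5*(-7024/9) = 35120/9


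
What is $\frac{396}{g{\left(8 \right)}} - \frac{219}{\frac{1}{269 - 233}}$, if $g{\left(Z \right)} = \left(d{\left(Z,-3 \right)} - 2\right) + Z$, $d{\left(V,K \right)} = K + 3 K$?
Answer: $-7950$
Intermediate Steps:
$d{\left(V,K \right)} = 4 K$
$g{\left(Z \right)} = -14 + Z$ ($g{\left(Z \right)} = \left(4 \left(-3\right) - 2\right) + Z = \left(-12 - 2\right) + Z = -14 + Z$)
$\frac{396}{g{\left(8 \right)}} - \frac{219}{\frac{1}{269 - 233}} = \frac{396}{-14 + 8} - \frac{219}{\frac{1}{269 - 233}} = \frac{396}{-6} - \frac{219}{\frac{1}{36}} = 396 \left(- \frac{1}{6}\right) - 219 \frac{1}{\frac{1}{36}} = -66 - 7884 = -7950$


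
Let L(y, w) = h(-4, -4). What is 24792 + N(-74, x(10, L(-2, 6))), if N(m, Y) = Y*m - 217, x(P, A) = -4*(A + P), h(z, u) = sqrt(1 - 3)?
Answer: 27535 + 296*I*sqrt(2) ≈ 27535.0 + 418.61*I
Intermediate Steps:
h(z, u) = I*sqrt(2) (h(z, u) = sqrt(-2) = I*sqrt(2))
L(y, w) = I*sqrt(2)
x(P, A) = -4*A - 4*P
N(m, Y) = -217 + Y*m
24792 + N(-74, x(10, L(-2, 6))) = 24792 + (-217 + (-4*I*sqrt(2) - 4*10)*(-74)) = 24792 + (-217 + (-4*I*sqrt(2) - 40)*(-74)) = 24792 + (-217 + (-40 - 4*I*sqrt(2))*(-74)) = 24792 + (-217 + (2960 + 296*I*sqrt(2))) = 24792 + (2743 + 296*I*sqrt(2)) = 27535 + 296*I*sqrt(2)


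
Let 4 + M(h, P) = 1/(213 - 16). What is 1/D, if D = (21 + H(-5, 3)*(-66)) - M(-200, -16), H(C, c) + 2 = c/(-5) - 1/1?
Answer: 985/258656 ≈ 0.0038081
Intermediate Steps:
M(h, P) = -787/197 (M(h, P) = -4 + 1/(213 - 16) = -4 + 1/197 = -787/197)
H(C, c) = -3 - c/5 (H(C, c) = -2 + (c/(-5) - 1/1) = -2 + (c*(-⅕) - 1*1) = -2 + (-c/5 - 1) = -2 + (-1 - c/5) = -3 - c/5)
D = 258656/985 (D = (21 + (-3 - ⅕*3)*(-66)) - 1*(-787/197) = (21 + (-3 - ⅗)*(-66)) + 787/197 = (21 - 18/5*(-66)) + 787/197 = (21 + 1188/5) + 787/197 = 1293/5 + 787/197 = 258656/985 ≈ 262.59)
1/D = 1/(258656/985) = 985/258656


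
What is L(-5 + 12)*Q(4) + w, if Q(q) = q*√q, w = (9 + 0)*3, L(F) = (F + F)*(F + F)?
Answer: 1595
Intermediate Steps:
L(F) = 4*F² (L(F) = (2*F)*(2*F) = 4*F²)
w = 27 (w = 9*3 = 27)
Q(q) = q^(3/2)
L(-5 + 12)*Q(4) + w = (4*(-5 + 12)²)*4^(3/2) + 27 = (4*7²)*8 + 27 = (4*49)*8 + 27 = 196*8 + 27 = 1568 + 27 = 1595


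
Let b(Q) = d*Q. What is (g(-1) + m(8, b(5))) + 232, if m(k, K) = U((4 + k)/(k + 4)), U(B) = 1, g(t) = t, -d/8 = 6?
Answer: 232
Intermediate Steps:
d = -48 (d = -8*6 = -48)
b(Q) = -48*Q
m(k, K) = 1
(g(-1) + m(8, b(5))) + 232 = (-1 + 1) + 232 = 0 + 232 = 232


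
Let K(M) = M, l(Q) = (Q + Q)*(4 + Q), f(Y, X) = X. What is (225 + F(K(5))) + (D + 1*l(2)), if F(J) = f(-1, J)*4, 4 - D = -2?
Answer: 275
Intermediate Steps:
D = 6 (D = 4 - 1*(-2) = 4 + 2 = 6)
l(Q) = 2*Q*(4 + Q) (l(Q) = (2*Q)*(4 + Q) = 2*Q*(4 + Q))
F(J) = 4*J (F(J) = J*4 = 4*J)
(225 + F(K(5))) + (D + 1*l(2)) = (225 + 4*5) + (6 + 1*(2*2*(4 + 2))) = (225 + 20) + (6 + 1*(2*2*6)) = 245 + (6 + 1*24) = 245 + (6 + 24) = 245 + 30 = 275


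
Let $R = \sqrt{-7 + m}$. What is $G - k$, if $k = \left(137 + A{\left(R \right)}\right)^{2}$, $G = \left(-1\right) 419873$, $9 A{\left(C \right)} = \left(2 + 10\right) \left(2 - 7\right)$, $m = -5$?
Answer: $- \frac{3931738}{9} \approx -4.3686 \cdot 10^{5}$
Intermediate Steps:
$R = 2 i \sqrt{3}$ ($R = \sqrt{-7 - 5} = \sqrt{-12} = 2 i \sqrt{3} \approx 3.4641 i$)
$A{\left(C \right)} = - \frac{20}{3}$ ($A{\left(C \right)} = \frac{\left(2 + 10\right) \left(2 - 7\right)}{9} = \frac{12 \left(-5\right)}{9} = \frac{1}{9} \left(-60\right) = - \frac{20}{3}$)
$G = -419873$
$k = \frac{152881}{9}$ ($k = \left(137 - \frac{20}{3}\right)^{2} = \left(\frac{391}{3}\right)^{2} = \frac{152881}{9} \approx 16987.0$)
$G - k = -419873 - \frac{152881}{9} = - \frac{3931738}{9}$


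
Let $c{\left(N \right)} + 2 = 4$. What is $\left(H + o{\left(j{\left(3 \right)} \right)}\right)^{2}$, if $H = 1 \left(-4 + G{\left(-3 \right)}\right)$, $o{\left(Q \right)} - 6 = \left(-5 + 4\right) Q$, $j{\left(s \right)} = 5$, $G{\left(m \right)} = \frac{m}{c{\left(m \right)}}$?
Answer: $\frac{81}{4} \approx 20.25$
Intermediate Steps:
$c{\left(N \right)} = 2$ ($c{\left(N \right)} = -2 + 4 = 2$)
$G{\left(m \right)} = \frac{m}{2}$
$o{\left(Q \right)} = 6 - Q$ ($o{\left(Q \right)} = 6 + \left(-5 + 4\right) Q = 6 - Q$)
$H = - \frac{11}{2}$ ($H = 1 \left(-4 + \frac{1}{2} \left(-3\right)\right) = 1 \left(-4 - \frac{3}{2}\right) = 1 \left(- \frac{11}{2}\right) = - \frac{11}{2} \approx -5.5$)
$\left(H + o{\left(j{\left(3 \right)} \right)}\right)^{2} = \left(- \frac{11}{2} + \left(6 - 5\right)\right)^{2} = \left(- \frac{11}{2} + 1\right)^{2} = \left(- \frac{9}{2}\right)^{2} = \frac{81}{4}$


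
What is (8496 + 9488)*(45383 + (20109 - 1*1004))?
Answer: 1159752192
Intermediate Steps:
(8496 + 9488)*(45383 + (20109 - 1*1004)) = 17984*(45383 + (20109 - 1004)) = 17984*(45383 + 19105) = 17984*64488 = 1159752192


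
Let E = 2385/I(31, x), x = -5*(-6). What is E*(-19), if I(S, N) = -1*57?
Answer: 795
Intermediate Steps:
x = 30
I(S, N) = -57
E = -795/19 (E = 2385/(-57) = 2385*(-1/57) = -795/19 ≈ -41.842)
E*(-19) = -795/19*(-19) = 795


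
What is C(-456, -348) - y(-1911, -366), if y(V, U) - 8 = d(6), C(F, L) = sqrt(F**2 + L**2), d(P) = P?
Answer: -14 + 12*sqrt(2285) ≈ 559.62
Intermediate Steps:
y(V, U) = 14 (y(V, U) = 8 + 6 = 14)
C(-456, -348) - y(-1911, -366) = sqrt((-456)**2 + (-348)**2) - 1*14 = sqrt(207936 + 121104) - 14 = sqrt(329040) - 14 = 12*sqrt(2285) - 14 = -14 + 12*sqrt(2285)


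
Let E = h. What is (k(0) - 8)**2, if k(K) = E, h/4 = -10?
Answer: 2304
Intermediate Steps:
h = -40 (h = 4*(-10) = -40)
E = -40
k(K) = -40
(k(0) - 8)**2 = (-40 - 8)**2 = (-48)**2 = 2304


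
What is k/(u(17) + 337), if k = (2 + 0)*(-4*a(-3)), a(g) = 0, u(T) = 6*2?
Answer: 0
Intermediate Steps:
u(T) = 12
k = 0 (k = (2 + 0)*(-4*0) = 2*0 = 0)
k/(u(17) + 337) = 0/(12 + 337) = 0/349 = 0*(1/349) = 0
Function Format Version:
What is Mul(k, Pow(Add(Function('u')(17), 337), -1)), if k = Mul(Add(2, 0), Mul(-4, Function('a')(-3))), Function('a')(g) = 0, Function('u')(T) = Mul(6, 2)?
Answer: 0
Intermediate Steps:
Function('u')(T) = 12
k = 0 (k = Mul(Add(2, 0), Mul(-4, 0)) = Mul(2, 0) = 0)
Mul(k, Pow(Add(Function('u')(17), 337), -1)) = Mul(0, Pow(Add(12, 337), -1)) = Mul(0, Pow(349, -1)) = Mul(0, Rational(1, 349)) = 0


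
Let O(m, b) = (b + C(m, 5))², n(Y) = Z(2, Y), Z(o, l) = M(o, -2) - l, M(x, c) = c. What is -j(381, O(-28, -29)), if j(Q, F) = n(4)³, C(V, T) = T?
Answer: 216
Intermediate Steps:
Z(o, l) = -2 - l
n(Y) = -2 - Y
O(m, b) = (5 + b)² (O(m, b) = (b + 5)² = (5 + b)²)
j(Q, F) = -216 (j(Q, F) = (-2 - 1*4)³ = (-2 - 4)³ = (-6)³ = -216)
-j(381, O(-28, -29)) = -1*(-216) = 216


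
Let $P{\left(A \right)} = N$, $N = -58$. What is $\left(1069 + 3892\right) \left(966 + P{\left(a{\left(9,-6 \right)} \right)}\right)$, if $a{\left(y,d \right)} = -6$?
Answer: $4504588$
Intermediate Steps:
$P{\left(A \right)} = -58$
$\left(1069 + 3892\right) \left(966 + P{\left(a{\left(9,-6 \right)} \right)}\right) = \left(1069 + 3892\right) \left(966 - 58\right) = 4961 \cdot 908 = 4504588$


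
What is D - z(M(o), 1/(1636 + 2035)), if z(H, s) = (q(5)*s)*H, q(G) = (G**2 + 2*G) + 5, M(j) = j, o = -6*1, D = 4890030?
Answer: 17951300370/3671 ≈ 4.8900e+6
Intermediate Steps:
o = -6
q(G) = 5 + G**2 + 2*G
z(H, s) = 40*H*s (z(H, s) = ((5 + 5**2 + 2*5)*s)*H = ((5 + 25 + 10)*s)*H = (40*s)*H = 40*H*s)
D - z(M(o), 1/(1636 + 2035)) = 4890030 - 40*(-6)/(1636 + 2035) = 4890030 - 40*(-6)/3671 = 4890030 - 1*(-240/3671) = 4890030 + 240/3671 = 17951300370/3671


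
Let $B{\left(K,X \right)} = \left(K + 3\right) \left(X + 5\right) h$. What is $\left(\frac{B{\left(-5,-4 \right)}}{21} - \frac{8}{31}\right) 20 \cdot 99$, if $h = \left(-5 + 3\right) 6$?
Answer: $\frac{380160}{217} \approx 1751.9$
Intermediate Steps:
$h = -12$ ($h = \left(-2\right) 6 = -12$)
$B{\left(K,X \right)} = - 12 \left(3 + K\right) \left(5 + X\right)$ ($B{\left(K,X \right)} = \left(K + 3\right) \left(X + 5\right) \left(-12\right) = \left(3 + K\right) \left(5 + X\right) \left(-12\right) = - 12 \left(3 + K\right) \left(5 + X\right)$)
$\left(\frac{B{\left(-5,-4 \right)}}{21} - \frac{8}{31}\right) 20 \cdot 99 = \left(\frac{-180 - -300 - -144 - \left(-60\right) \left(-4\right)}{21} - \frac{8}{31}\right) 20 \cdot 99 = \left(\left(-180 + 300 + 144 - 240\right) \frac{1}{21} - \frac{8}{31}\right) 20 \cdot 99 = \left(24 \cdot \frac{1}{21} - \frac{8}{31}\right) 20 \cdot 99 = \left(\frac{8}{7} - \frac{8}{31}\right) 20 \cdot 99 = \frac{192}{217} \cdot 20 \cdot 99 = \frac{3840}{217} \cdot 99 = \frac{380160}{217}$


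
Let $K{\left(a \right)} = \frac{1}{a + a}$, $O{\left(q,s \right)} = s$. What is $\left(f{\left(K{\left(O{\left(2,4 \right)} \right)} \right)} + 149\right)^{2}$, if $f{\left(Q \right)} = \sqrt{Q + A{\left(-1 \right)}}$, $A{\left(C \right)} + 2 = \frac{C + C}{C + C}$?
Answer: $\frac{\left(596 + i \sqrt{14}\right)^{2}}{16} \approx 22200.0 + 278.75 i$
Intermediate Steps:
$A{\left(C \right)} = -1$ ($A{\left(C \right)} = -2 + \frac{C + C}{C + C} = -2 + \frac{2 C}{2 C} = -2 + 2 C \frac{1}{2 C} = -2 + 1 = -1$)
$K{\left(a \right)} = \frac{1}{2 a}$
$f{\left(Q \right)} = \sqrt{-1 + Q}$ ($f{\left(Q \right)} = \sqrt{Q - 1} = \sqrt{-1 + Q}$)
$\left(f{\left(K{\left(O{\left(2,4 \right)} \right)} \right)} + 149\right)^{2} = \left(\sqrt{-1 + \frac{1}{2 \cdot 4}} + 149\right)^{2} = \left(\sqrt{-1 + \frac{1}{2} \cdot \frac{1}{4}} + 149\right)^{2} = \left(\sqrt{-1 + \frac{1}{8}} + 149\right)^{2} = \left(\sqrt{- \frac{7}{8}} + 149\right)^{2} = \left(\frac{i \sqrt{14}}{4} + 149\right)^{2} = \left(149 + \frac{i \sqrt{14}}{4}\right)^{2}$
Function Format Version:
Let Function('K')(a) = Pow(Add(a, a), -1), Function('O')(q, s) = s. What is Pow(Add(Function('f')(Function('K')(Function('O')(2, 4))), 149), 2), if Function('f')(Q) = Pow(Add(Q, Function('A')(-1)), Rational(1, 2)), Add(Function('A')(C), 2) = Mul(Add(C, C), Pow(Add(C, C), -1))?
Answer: Mul(Rational(1, 16), Pow(Add(596, Mul(I, Pow(14, Rational(1, 2)))), 2)) ≈ Add(22200., Mul(278.75, I))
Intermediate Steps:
Function('A')(C) = -1 (Function('A')(C) = Add(-2, Mul(Add(C, C), Pow(Add(C, C), -1))) = Add(-2, Mul(Mul(2, C), Pow(Mul(2, C), -1))) = Add(-2, Mul(Mul(2, C), Mul(Rational(1, 2), Pow(C, -1)))) = Add(-2, 1) = -1)
Function('K')(a) = Mul(Rational(1, 2), Pow(a, -1)) (Function('K')(a) = Pow(Mul(2, a), -1) = Mul(Rational(1, 2), Pow(a, -1)))
Function('f')(Q) = Pow(Add(-1, Q), Rational(1, 2)) (Function('f')(Q) = Pow(Add(Q, -1), Rational(1, 2)) = Pow(Add(-1, Q), Rational(1, 2)))
Pow(Add(Function('f')(Function('K')(Function('O')(2, 4))), 149), 2) = Pow(Add(Pow(Add(-1, Mul(Rational(1, 2), Pow(4, -1))), Rational(1, 2)), 149), 2) = Pow(Add(Pow(Add(-1, Mul(Rational(1, 2), Rational(1, 4))), Rational(1, 2)), 149), 2) = Pow(Add(Pow(Add(-1, Rational(1, 8)), Rational(1, 2)), 149), 2) = Pow(Add(Pow(Rational(-7, 8), Rational(1, 2)), 149), 2) = Pow(Add(Mul(Rational(1, 4), I, Pow(14, Rational(1, 2))), 149), 2) = Pow(Add(149, Mul(Rational(1, 4), I, Pow(14, Rational(1, 2)))), 2)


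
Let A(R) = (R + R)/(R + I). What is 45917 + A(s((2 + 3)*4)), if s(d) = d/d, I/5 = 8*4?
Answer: 7392639/161 ≈ 45917.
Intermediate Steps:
I = 160 (I = 5*(8*4) = 5*32 = 160)
s(d) = 1
A(R) = 2*R/(160 + R) (A(R) = (R + R)/(R + 160) = (2*R)/(160 + R) = 2*R/(160 + R))
45917 + A(s((2 + 3)*4)) = 45917 + 2*1/(160 + 1) = 45917 + 2*1/161 = 45917 + 2*1*(1/161) = 45917 + 2/161 = 7392639/161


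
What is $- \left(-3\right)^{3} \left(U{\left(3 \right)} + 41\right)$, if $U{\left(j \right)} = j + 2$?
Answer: $1242$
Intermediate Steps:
$U{\left(j \right)} = 2 + j$
$- \left(-3\right)^{3} \left(U{\left(3 \right)} + 41\right) = - \left(-3\right)^{3} \left(\left(2 + 3\right) + 41\right) = \left(-1\right) \left(-27\right) \left(5 + 41\right) = 27 \cdot 46 = 1242$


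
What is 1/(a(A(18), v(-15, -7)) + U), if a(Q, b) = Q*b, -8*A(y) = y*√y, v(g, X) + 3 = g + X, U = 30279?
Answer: 80744/2444695701 - 150*√2/814898567 ≈ 3.2768e-5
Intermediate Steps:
v(g, X) = -3 + X + g (v(g, X) = -3 + (g + X) = -3 + (X + g) = -3 + X + g)
A(y) = -y^(3/2)/8 (A(y) = -y*√y/8 = -y^(3/2)/8)
1/(a(A(18), v(-15, -7)) + U) = 1/((-27*√2/4)*(-3 - 7 - 15) + 30279) = 1/(-27*√2/4*(-25) + 30279) = 1/(675*√2/4 + 30279) = 1/(30279 + 675*√2/4)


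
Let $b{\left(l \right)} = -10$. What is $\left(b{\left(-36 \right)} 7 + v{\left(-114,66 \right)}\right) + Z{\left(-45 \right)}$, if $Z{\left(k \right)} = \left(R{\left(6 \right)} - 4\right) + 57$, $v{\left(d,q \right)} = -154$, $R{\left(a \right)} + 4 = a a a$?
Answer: $41$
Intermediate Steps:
$R{\left(a \right)} = -4 + a^{3}$ ($R{\left(a \right)} = -4 + a a a = -4 + a^{2} a = -4 + a^{3}$)
$Z{\left(k \right)} = 265$ ($Z{\left(k \right)} = \left(\left(-4 + 6^{3}\right) - 4\right) + 57 = \left(\left(-4 + 216\right) - 4\right) + 57 = \left(212 - 4\right) + 57 = 208 + 57 = 265$)
$\left(b{\left(-36 \right)} 7 + v{\left(-114,66 \right)}\right) + Z{\left(-45 \right)} = \left(\left(-10\right) 7 - 154\right) + 265 = \left(-70 - 154\right) + 265 = -224 + 265 = 41$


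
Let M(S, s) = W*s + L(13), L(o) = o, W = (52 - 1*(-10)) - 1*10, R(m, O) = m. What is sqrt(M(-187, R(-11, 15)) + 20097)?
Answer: sqrt(19538) ≈ 139.78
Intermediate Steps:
W = 52 (W = (52 + 10) - 10 = 62 - 10 = 52)
M(S, s) = 13 + 52*s (M(S, s) = 52*s + 13 = 13 + 52*s)
sqrt(M(-187, R(-11, 15)) + 20097) = sqrt((13 + 52*(-11)) + 20097) = sqrt((13 - 572) + 20097) = sqrt(-559 + 20097) = sqrt(19538)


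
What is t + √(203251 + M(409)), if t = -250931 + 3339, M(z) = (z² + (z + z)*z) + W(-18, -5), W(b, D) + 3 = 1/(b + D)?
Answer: -247592 + 2*√93248279/23 ≈ -2.4675e+5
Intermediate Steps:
W(b, D) = -3 + 1/(D + b) (W(b, D) = -3 + 1/(b + D) = -3 + 1/(D + b))
M(z) = -70/23 + 3*z² (M(z) = (z² + (z + z)*z) + (1 - 3*(-5) - 3*(-18))/(-5 - 18) = (z² + (2*z)*z) + (1 + 15 + 54)/(-23) = (z² + 2*z²) - 1/23*70 = 3*z² - 70/23 = -70/23 + 3*z²)
t = -247592
t + √(203251 + M(409)) = -247592 + √(203251 + (-70/23 + 3*409²)) = -247592 + √(203251 + (-70/23 + 3*167281)) = -247592 + √(203251 + (-70/23 + 501843)) = -247592 + √(203251 + 11542319/23) = -247592 + √(16217092/23) = -247592 + 2*√93248279/23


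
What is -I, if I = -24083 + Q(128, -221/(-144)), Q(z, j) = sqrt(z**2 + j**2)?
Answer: 24083 - sqrt(339787465)/144 ≈ 23955.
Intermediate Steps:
Q(z, j) = sqrt(j**2 + z**2)
I = -24083 + sqrt(339787465)/144 (I = -24083 + sqrt((-221/(-144))**2 + 128**2) = -24083 + sqrt((-221*(-1/144))**2 + 16384) = -24083 + sqrt((221/144)**2 + 16384) = -24083 + sqrt(48841/20736 + 16384) = -24083 + sqrt(339787465/20736) = -24083 + sqrt(339787465)/144 ≈ -23955.)
-I = -(-24083 + sqrt(339787465)/144) = 24083 - sqrt(339787465)/144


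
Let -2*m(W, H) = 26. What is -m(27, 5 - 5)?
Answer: 13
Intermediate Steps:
m(W, H) = -13 (m(W, H) = -½*26 = -13)
-m(27, 5 - 5) = -1*(-13) = 13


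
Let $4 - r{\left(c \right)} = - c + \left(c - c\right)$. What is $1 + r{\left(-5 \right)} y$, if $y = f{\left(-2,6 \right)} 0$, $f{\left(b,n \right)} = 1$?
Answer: $1$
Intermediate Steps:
$y = 0$ ($y = 1 \cdot 0 = 0$)
$r{\left(c \right)} = 4 + c$ ($r{\left(c \right)} = 4 - \left(- c + \left(c - c\right)\right) = 4 - \left(- c + 0\right) = 4 - - c = 4 + c$)
$1 + r{\left(-5 \right)} y = 1 + \left(4 - 5\right) 0 = 1 - 0 = 1 + 0 = 1$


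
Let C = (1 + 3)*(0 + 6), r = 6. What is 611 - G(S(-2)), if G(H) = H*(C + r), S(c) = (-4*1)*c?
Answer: 371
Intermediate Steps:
S(c) = -4*c
C = 24 (C = 4*6 = 24)
G(H) = 30*H (G(H) = H*(24 + 6) = H*30 = 30*H)
611 - G(S(-2)) = 611 - 30*(-4*(-2)) = 611 - 30*8 = 611 - 1*240 = 611 - 240 = 371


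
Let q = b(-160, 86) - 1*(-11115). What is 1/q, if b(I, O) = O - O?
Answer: 1/11115 ≈ 8.9969e-5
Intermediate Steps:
b(I, O) = 0
q = 11115 (q = 0 - 1*(-11115) = 0 + 11115 = 11115)
1/q = 1/11115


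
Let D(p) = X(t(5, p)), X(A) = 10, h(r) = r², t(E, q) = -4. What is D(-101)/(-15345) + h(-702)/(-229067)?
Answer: -1512873610/703006623 ≈ -2.1520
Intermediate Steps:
D(p) = 10
D(-101)/(-15345) + h(-702)/(-229067) = 10/(-15345) + (-702)²/(-229067) = 10*(-1/15345) + 492804*(-1/229067) = -2/3069 - 492804/229067 = -1512873610/703006623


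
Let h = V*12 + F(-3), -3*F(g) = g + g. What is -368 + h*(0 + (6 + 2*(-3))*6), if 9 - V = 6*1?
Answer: -368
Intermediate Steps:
V = 3 (V = 9 - 6 = 3)
F(g) = -2*g/3 (F(g) = -(g + g)/3 = -2*g/3)
h = 38 (h = 3*12 - ⅔*(-3) = 36 + 2 = 38)
-368 + h*(0 + (6 + 2*(-3))*6) = -368 + 38*(0 + (6 + 2*(-3))*6) = -368 + 38*(0 + (6 - 6)*6) = -368 + 38*(0 + 0*6) = -368 + 38*(0 + 0) = -368 + 38*0 = -368 + 0 = -368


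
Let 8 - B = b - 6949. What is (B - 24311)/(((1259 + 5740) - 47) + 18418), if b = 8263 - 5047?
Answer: -2057/2537 ≈ -0.81080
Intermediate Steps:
b = 3216
B = 3741 (B = 8 - (3216 - 6949) = 8 - 1*(-3733) = 8 + 3733 = 3741)
(B - 24311)/(((1259 + 5740) - 47) + 18418) = (3741 - 24311)/(((1259 + 5740) - 47) + 18418) = -20570/((6999 - 47) + 18418) = -20570/(6952 + 18418) = -20570/25370 = -20570*1/25370 = -2057/2537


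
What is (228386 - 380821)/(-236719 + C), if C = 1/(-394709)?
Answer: 60167466415/93435119772 ≈ 0.64395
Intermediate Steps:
C = -1/394709 ≈ -2.5335e-6
(228386 - 380821)/(-236719 + C) = (228386 - 380821)/(-236719 - 1/394709) = -152435/(-93435119772/394709) = -152435*(-394709/93435119772) = 60167466415/93435119772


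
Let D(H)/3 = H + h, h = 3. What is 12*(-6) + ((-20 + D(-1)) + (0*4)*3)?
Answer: -86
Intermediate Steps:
D(H) = 9 + 3*H (D(H) = 3*(H + 3) = 3*(3 + H) = 9 + 3*H)
12*(-6) + ((-20 + D(-1)) + (0*4)*3) = 12*(-6) + ((-20 + (9 + 3*(-1))) + (0*4)*3) = -72 + ((-20 + (9 - 3)) + 0*3) = -72 + ((-20 + 6) + 0) = -72 + (-14 + 0) = -72 - 14 = -86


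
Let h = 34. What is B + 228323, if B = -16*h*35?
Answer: 209283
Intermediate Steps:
B = -19040 (B = -16*34*35 = -544*35 = -19040)
B + 228323 = -19040 + 228323 = 209283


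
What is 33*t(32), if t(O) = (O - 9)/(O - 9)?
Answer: 33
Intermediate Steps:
t(O) = 1 (t(O) = (-9 + O)/(-9 + O) = 1)
33*t(32) = 33*1 = 33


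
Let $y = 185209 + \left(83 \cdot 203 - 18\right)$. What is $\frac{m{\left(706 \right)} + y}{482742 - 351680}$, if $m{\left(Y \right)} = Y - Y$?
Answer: $\frac{101020}{65531} \approx 1.5416$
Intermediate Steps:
$m{\left(Y \right)} = 0$
$y = 202040$ ($y = 185209 + \left(16849 - 18\right) = 185209 + 16831 = 202040$)
$\frac{m{\left(706 \right)} + y}{482742 - 351680} = \frac{0 + 202040}{482742 - 351680} = \frac{202040}{131062} = 202040 \cdot \frac{1}{131062} = \frac{101020}{65531}$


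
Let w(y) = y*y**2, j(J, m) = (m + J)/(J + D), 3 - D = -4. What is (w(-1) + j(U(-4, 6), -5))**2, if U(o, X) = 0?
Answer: 144/49 ≈ 2.9388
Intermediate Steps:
D = 7 (D = 3 - 1*(-4) = 3 + 4 = 7)
j(J, m) = (J + m)/(7 + J) (j(J, m) = (m + J)/(J + 7) = (J + m)/(7 + J))
w(y) = y**3
(w(-1) + j(U(-4, 6), -5))**2 = ((-1)**3 + (0 - 5)/(7 + 0))**2 = (-1 - 5/7)**2 = (-12/7)**2 = 144/49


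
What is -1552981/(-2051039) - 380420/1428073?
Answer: 1437513979233/2929033417847 ≈ 0.49078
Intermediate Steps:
-1552981/(-2051039) - 380420/1428073 = -1552981*(-1/2051039) - 380420*1/1428073 = 1552981/2051039 - 380420/1428073 = 1437513979233/2929033417847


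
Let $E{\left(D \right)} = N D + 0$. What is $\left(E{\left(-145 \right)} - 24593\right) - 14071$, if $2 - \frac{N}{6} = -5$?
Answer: $-44754$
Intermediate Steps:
$N = 42$ ($N = 12 - -30 = 12 + 30 = 42$)
$E{\left(D \right)} = 42 D$ ($E{\left(D \right)} = 42 D + 0 = 42 D$)
$\left(E{\left(-145 \right)} - 24593\right) - 14071 = \left(42 \left(-145\right) - 24593\right) - 14071 = \left(-6090 - 24593\right) - 14071 = -30683 - 14071 = -44754$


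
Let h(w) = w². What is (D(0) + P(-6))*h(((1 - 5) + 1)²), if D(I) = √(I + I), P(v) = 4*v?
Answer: -1944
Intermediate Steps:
D(I) = √2*√I (D(I) = √(2*I) = √2*√I)
(D(0) + P(-6))*h(((1 - 5) + 1)²) = (√2*√0 + 4*(-6))*(((1 - 5) + 1)²)² = (√2*0 - 24)*((-4 + 1)²)² = (0 - 24)*((-3)²)² = -24*9² = -24*81 = -1944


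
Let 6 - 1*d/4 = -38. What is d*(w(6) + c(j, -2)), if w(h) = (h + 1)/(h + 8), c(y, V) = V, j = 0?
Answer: -264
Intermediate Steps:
w(h) = (1 + h)/(8 + h)
d = 176 (d = 24 - 4*(-38) = 24 + 152 = 176)
d*(w(6) + c(j, -2)) = 176*((1 + 6)/(8 + 6) - 2) = 176*(7/14 - 2) = 176*((1/14)*7 - 2) = 176*(½ - 2) = 176*(-3/2) = -264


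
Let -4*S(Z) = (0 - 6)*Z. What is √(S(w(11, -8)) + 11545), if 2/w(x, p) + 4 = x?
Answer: √565726/7 ≈ 107.45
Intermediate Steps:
w(x, p) = 2/(-4 + x)
S(Z) = 3*Z/2 (S(Z) = -(0 - 6)*Z/4 = -(-3)*Z/2 = 3*Z/2)
√(S(w(11, -8)) + 11545) = √(3*(2/(-4 + 11))/2 + 11545) = √(3*(2/7)/2 + 11545) = √(3*(2*(⅐))/2 + 11545) = √((3/2)*(2/7) + 11545) = √(3/7 + 11545) = √(80818/7) = √565726/7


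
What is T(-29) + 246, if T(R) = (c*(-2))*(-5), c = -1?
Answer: 236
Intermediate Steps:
T(R) = -10 (T(R) = -1*(-2)*(-5) = 2*(-5) = -10)
T(-29) + 246 = -10 + 246 = 236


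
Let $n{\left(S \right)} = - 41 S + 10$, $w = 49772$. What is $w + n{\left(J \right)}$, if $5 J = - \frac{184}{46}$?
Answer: $\frac{249074}{5} \approx 49815.0$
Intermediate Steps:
$J = - \frac{4}{5}$ ($J = \frac{\left(-184\right) \frac{1}{46}}{5} = \frac{1}{5} \left(-4\right) = - \frac{4}{5} \approx -0.8$)
$n{\left(S \right)} = 10 - 41 S$
$w + n{\left(J \right)} = 49772 + \left(10 - - \frac{164}{5}\right) = 49772 + \left(10 + \frac{164}{5}\right) = 49772 + \frac{214}{5} = \frac{249074}{5}$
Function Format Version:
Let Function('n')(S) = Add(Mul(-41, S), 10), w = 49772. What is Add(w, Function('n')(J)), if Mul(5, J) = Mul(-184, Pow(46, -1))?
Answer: Rational(249074, 5) ≈ 49815.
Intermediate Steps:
J = Rational(-4, 5) (J = Mul(Rational(1, 5), Mul(-184, Pow(46, -1))) = Mul(Rational(1, 5), Mul(-184, Rational(1, 46))) = Mul(Rational(1, 5), -4) = Rational(-4, 5) ≈ -0.80000)
Function('n')(S) = Add(10, Mul(-41, S))
Add(w, Function('n')(J)) = Add(49772, Add(10, Mul(-41, Rational(-4, 5)))) = Add(49772, Add(10, Rational(164, 5))) = Add(49772, Rational(214, 5)) = Rational(249074, 5)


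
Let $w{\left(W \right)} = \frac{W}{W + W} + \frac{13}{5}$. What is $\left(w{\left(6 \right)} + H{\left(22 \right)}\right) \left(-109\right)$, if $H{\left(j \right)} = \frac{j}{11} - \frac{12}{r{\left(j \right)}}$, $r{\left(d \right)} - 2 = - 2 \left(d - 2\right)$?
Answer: $- \frac{112161}{190} \approx -590.32$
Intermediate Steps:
$w{\left(W \right)} = \frac{31}{10}$ ($w{\left(W \right)} = \frac{W}{2 W} + 13 \cdot \frac{1}{5} = W \frac{1}{2 W} + \frac{13}{5} = \frac{1}{2} + \frac{13}{5} = \frac{31}{10}$)
$r{\left(d \right)} = 6 - 2 d$ ($r{\left(d \right)} = 2 - 2 \left(d - 2\right) = 2 - 2 \left(-2 + d\right) = 2 - \left(-4 + 2 d\right) = 6 - 2 d$)
$H{\left(j \right)} = - \frac{12}{6 - 2 j} + \frac{j}{11}$ ($H{\left(j \right)} = \frac{j}{11} - \frac{12}{6 - 2 j} = - \frac{12}{6 - 2 j} + \frac{j}{11}$)
$\left(w{\left(6 \right)} + H{\left(22 \right)}\right) \left(-109\right) = \left(\frac{31}{10} + \frac{66 + 22 \left(-3 + 22\right)}{11 \left(-3 + 22\right)}\right) \left(-109\right) = \left(\frac{31}{10} + \frac{66 + 22 \cdot 19}{11 \cdot 19}\right) \left(-109\right) = \left(\frac{31}{10} + \frac{1}{11} \cdot \frac{1}{19} \left(66 + 418\right)\right) \left(-109\right) = \left(\frac{31}{10} + \frac{1}{11} \cdot \frac{1}{19} \cdot 484\right) \left(-109\right) = \left(\frac{31}{10} + \frac{44}{19}\right) \left(-109\right) = \frac{1029}{190} \left(-109\right) = - \frac{112161}{190}$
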